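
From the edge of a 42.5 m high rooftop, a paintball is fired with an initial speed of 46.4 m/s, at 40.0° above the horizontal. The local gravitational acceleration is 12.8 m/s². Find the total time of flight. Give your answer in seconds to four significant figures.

5.804 s

Components: vₓ = 46.40 cos 40.0° = 35.54 m/s, v_y0 = 46.40 sin 40.0° = 29.83 m/s.
The projectile lands when y = 42.5 + (29.83) t − ½·12.8·t² = 0. Positive root: t = (29.83 + √(29.83² + 2·12.8·42.5)) / 12.8 = (29.83 + 44.47) / 12.8 = 5.804 s.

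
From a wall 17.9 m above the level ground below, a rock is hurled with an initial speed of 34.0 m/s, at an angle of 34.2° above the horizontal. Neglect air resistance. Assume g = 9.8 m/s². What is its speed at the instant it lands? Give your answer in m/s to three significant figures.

38.8 m/s

Components: vₓ = 34.00 cos 34.2° = 28.12 m/s, v_y0 = 34.00 sin 34.2° = 19.11 m/s.
The projectile lands when y = 17.9 + (19.11) t − ½·9.80·t² = 0. Positive root: t = (19.11 + √(19.11² + 2·9.80·17.9)) / 9.80 = (19.11 + 26.76) / 9.80 = 4.681 s.
Vertical velocity at impact: v_y = v_y0 − g t = 19.11 − 9.80 × 4.681 = −26.76 m/s.
Speed: |v| = √(vₓ² + v_y²) = √(28.12² + 26.76²) = 38.82 m/s.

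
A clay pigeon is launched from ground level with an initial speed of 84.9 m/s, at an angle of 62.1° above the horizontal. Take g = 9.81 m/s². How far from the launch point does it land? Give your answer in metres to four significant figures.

Components: vₓ = 84.90 cos 62.1° = 39.73 m/s, v_y0 = 84.90 sin 62.1° = 75.03 m/s.
Flight time T = 2 v_y0 / g = 15.30 s.
Horizontal distance R = vₓ T = 39.73 × 15.30 = 607.7 m.

607.7 m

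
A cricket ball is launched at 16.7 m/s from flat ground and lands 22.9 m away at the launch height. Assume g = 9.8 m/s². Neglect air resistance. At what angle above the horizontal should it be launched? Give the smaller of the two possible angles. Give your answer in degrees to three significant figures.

From R = (v₀²/g) sin 2θ: sin 2θ = 9.80 × 22.9 / 278.89 = 0.8047.
2θ = 53.58° or 180° − 53.58° = 126.4°, so θ = 26.79° or 63.21°.
The smaller angle is 26.79°.

26.8°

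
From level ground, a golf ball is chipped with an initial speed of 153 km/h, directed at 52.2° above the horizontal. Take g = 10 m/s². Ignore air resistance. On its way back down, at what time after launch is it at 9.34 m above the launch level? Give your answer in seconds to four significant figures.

Convert: 153 km/h = 153/3.6 = 42.50 m/s.
Components: vₓ = 42.50 cos 52.2° = 26.05 m/s, v_y0 = 42.50 sin 52.2° = 33.58 m/s.
Height y(t) = 33.58 t − 5.000 t² = 9.34 gives 5.000 t² − 33.58 t + 9.34 = 0.
Quadratic formula: t = (33.58 ± √940.92) / 10.0 = (33.58 ± 30.67) / 10.0 → t = 0.2907 s or 6.426 s.
The descending-branch root is 6.426 s.

6.426 s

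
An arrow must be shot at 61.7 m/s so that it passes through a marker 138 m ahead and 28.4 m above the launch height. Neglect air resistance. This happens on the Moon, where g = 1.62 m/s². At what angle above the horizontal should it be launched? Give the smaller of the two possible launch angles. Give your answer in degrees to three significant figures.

13.3°

Trajectory: y = x tanθ − g x² (1 + tan²θ)/(2v₀²). With x = 138, y = 28.4, v₀ = 61.7, g = 1.62:
4.052 tan²θ − 138 tanθ + (32.45) = 0.
tanθ = [138 ± √(138² − 4 × 4.052 × (32.45))] / (2 × 4.052) = (138 ± 136.1) / 8.104, giving tanθ = 0.2368 or 33.82.
θ = 13.32° or 88.31°; the smaller is 13.32°.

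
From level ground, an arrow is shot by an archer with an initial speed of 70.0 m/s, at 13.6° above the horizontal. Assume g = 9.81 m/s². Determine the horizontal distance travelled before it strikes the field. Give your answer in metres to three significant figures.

Components: vₓ = 70.00 cos 13.6° = 68.04 m/s, v_y0 = 70.00 sin 13.6° = 16.46 m/s.
Flight time T = 2 v_y0 / g = 3.356 s.
Horizontal distance R = vₓ T = 68.04 × 3.356 = 228.3 m.

228 m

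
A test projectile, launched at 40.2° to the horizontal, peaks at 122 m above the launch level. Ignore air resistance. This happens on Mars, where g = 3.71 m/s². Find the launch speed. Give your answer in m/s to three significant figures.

At the peak v_y = 0, so v_y0 = √(2gH) = √(2 × 3.71 × 122) = 30.09 m/s.
v_y0 = v₀ sin θ ⇒ v₀ = 30.09 / sin 40.2° = 46.61 m/s.

46.6 m/s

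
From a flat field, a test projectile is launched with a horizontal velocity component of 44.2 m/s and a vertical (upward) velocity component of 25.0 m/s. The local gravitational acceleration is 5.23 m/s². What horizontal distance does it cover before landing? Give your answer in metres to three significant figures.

Flight time T = 2 v_y0 / g = 9.560 s.
Horizontal distance R = vₓ T = 44.20 × 9.560 = 422.6 m.

423 m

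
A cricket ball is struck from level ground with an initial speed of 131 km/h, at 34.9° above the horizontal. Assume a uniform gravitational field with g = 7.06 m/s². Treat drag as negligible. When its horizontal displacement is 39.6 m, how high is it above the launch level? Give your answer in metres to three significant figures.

21.4 m

Convert: 131 km/h = 131/3.6 = 36.39 m/s.
Resolve: vₓ = 36.39 cos 34.9° = 29.84 m/s and v_y0 = 36.39 sin 34.9° = 20.82 m/s.
At x = 39.6 m, t = x/vₓ = 39.6/29.84 = 1.327 s.
Height: y = v_y0 t − ½ g t² = 20.82 × 1.327 − 3.530 × 1.327² = 27.63 − 6.215 = 21.41 m.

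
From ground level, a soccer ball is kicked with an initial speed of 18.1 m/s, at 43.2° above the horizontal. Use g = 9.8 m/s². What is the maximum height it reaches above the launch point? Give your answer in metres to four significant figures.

Resolve: vₓ = 18.10 cos 43.2° = 13.19 m/s and v_y0 = 18.10 sin 43.2° = 12.39 m/s.
At the apex v_y = 0, so H = v_y0²/(2g) = 12.39²/19.60 = 7.833 m.

7.833 m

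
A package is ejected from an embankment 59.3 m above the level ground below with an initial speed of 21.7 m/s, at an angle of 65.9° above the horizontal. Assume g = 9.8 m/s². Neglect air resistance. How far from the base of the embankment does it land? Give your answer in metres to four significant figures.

Components: vₓ = 21.70 cos 65.9° = 8.861 m/s, v_y0 = 21.70 sin 65.9° = 19.81 m/s.
The projectile lands when y = 59.3 + (19.81) t − ½·9.80·t² = 0. Positive root: t = (19.81 + √(19.81² + 2·9.80·59.3)) / 9.80 = (19.81 + 39.43) / 9.80 = 6.045 s.
Horizontal distance: R = vₓ t = 8.861 × 6.045 = 53.56 m.

53.56 m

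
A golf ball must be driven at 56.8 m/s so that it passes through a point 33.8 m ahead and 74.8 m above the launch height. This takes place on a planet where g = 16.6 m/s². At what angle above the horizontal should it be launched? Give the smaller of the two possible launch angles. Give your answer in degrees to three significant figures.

72.5°

Trajectory: y = x tanθ − g x² (1 + tan²θ)/(2v₀²). With x = 33.8, y = 74.8, v₀ = 56.8, g = 16.6:
2.939 tan²θ − 33.8 tanθ + (77.74) = 0.
tanθ = [33.8 ± √(33.8² − 4 × 2.939 × (77.74))] / (2 × 2.939) = (33.8 ± 15.12) / 5.878, giving tanθ = 3.178 or 8.322.
θ = 72.54° or 83.15°; the smaller is 72.54°.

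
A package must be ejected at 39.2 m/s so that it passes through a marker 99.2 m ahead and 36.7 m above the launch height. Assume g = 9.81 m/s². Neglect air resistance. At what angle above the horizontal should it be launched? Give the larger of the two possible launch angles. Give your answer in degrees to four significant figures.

Trajectory: y = x tanθ − g x² (1 + tan²θ)/(2v₀²). With x = 99.2, y = 36.7, v₀ = 39.2, g = 9.81:
31.41 tan²θ − 99.2 tanθ + (68.11) = 0.
tanθ = [99.2 ± √(99.2² − 4 × 31.41 × (68.11))] / (2 × 31.41) = (99.2 ± 35.81) / 62.82, giving tanθ = 1.009 or 2.149.
θ = 45.26° or 65.05°; the larger is 65.05°.

65.05°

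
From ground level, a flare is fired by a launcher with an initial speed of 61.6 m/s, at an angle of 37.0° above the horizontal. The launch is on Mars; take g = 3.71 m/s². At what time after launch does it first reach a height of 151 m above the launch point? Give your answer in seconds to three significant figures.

5.70 s

Resolve: vₓ = 61.60 cos 37.0° = 49.20 m/s and v_y0 = 61.60 sin 37.0° = 37.07 m/s.
Height y(t) = 37.07 t − 1.855 t² = 151 gives 1.855 t² − 37.07 t + 151 = 0.
t = [37.07 ± √(37.07² − 2·3.71·151)] / 3.71 = (37.07 ± 15.93) / 3.71, so t = 5.697 s or t = 14.29 s.
The first (ascending) time is 5.697 s.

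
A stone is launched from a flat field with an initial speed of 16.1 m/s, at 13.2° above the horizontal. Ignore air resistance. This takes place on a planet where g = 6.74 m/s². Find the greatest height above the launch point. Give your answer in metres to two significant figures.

vₓ = 16.10 cos 13.2° = 15.67 m/s; v_y0 = 16.10 sin 13.2° = 3.676 m/s.
Maximum height: H = v_y0² / (2g) = 3.676² / (2 × 6.74) = 1.003 m.

1.0 m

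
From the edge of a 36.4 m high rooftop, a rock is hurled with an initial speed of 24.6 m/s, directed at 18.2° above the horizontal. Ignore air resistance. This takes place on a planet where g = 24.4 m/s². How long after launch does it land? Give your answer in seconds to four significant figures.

2.071 s

Components: vₓ = 24.60 cos 18.2° = 23.37 m/s, v_y0 = 24.60 sin 18.2° = 7.683 m/s.
Vertical motion (up positive, ground at y = 0): 12.20 t² − (7.683) t − 36.4 = 0, so t = (7.683 + √(7.683² + 2·24.4·36.4)) / 24.4 = (7.683 + 42.84) / 24.4 = 2.071 s.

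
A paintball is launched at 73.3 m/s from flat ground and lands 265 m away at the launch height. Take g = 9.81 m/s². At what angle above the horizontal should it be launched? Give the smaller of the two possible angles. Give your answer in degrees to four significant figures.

14.47°

From R = (v₀²/g) sin 2θ: sin 2θ = 9.81 × 265 / 5372.9 = 0.4838.
2θ = 28.94° or 180° − 28.94° = 151.1°, so θ = 14.47° or 75.53°.
The smaller angle is 14.47°.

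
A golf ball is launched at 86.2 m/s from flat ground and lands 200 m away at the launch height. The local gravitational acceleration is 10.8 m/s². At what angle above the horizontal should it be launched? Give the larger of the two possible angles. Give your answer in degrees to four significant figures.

81.55°

R = v₀² sin 2θ / g gives sin 2θ = gR/v₀² = 10.8·200/86.2² = 0.2907.
2θ = 16.90° or 180° − 16.90° = 163.1°, so θ = 8.450° or 81.55°.
The larger angle is 81.55°.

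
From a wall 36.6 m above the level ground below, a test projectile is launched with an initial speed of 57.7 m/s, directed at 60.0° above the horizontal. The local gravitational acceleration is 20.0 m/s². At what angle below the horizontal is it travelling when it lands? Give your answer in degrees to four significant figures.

Horizontal component vₓ = 57.70 cos 60.0° = 28.85 m/s; vertical v_y0 = 57.70 sin 60.0° = 49.97 m/s.
Vertical motion (up positive, ground at y = 0): 10.00 t² − (49.97) t − 36.6 = 0, so t = (49.97 + √(49.97² + 2·20.0·36.6)) / 20.0 = (49.97 + 62.94) / 20.0 = 5.645 s.
At impact: v_y = v_y0 − g t = −62.94 m/s; vₓ = 28.85 m/s.
Angle below horizontal: arctan(|v_y|/vₓ) = arctan(62.94/28.85) = 65.37°.

65.37°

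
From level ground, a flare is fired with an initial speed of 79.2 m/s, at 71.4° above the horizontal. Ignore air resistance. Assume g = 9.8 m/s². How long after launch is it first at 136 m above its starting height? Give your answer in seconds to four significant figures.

2.100 s

Horizontal component vₓ = 79.20 cos 71.4° = 25.26 m/s; vertical v_y0 = 79.20 sin 71.4° = 75.06 m/s.
Set y = v_y0 t − ½ g t² = 136: 4.900 t² − 75.06 t + 136 = 0.
t = [75.06 ± √(75.06² − 2·9.80·136)] / 9.80 = (75.06 ± 54.49) / 9.80, so t = 2.100 s or t = 13.22 s.
The first (ascending) time is 2.100 s.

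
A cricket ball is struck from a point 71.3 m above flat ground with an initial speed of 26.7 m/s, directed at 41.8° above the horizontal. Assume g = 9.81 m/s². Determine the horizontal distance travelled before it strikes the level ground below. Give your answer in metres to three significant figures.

Horizontal component vₓ = 26.70 cos 41.8° = 19.90 m/s; vertical v_y0 = 26.70 sin 41.8° = 17.80 m/s.
Vertical motion (up positive, ground at y = 0): 4.905 t² − (17.80) t − 71.3 = 0, so t = (17.80 + √(17.80² + 2·9.81·71.3)) / 9.81 = (17.80 + 41.42) / 9.81 = 6.036 s.
Horizontal distance: R = vₓ t = 19.90 × 6.036 = 120.1 m.

120 m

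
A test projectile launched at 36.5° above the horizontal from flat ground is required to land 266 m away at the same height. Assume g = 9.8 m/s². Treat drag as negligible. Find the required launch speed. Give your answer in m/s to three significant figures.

Level-ground range: R = v₀² sin(2θ)/g, so v₀ = √(gR / sin 2θ).
v₀ = √(9.80 × 266 / sin 73.00°) = √(2607 / 0.9563) = √2725.9 = 52.21 m/s.

52.2 m/s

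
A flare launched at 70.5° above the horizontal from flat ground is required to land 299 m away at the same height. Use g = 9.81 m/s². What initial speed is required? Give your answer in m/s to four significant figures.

From R = (v₀² / g) sin 2θ: v₀ = √(gR / sin 2θ).
v₀ = √(9.81 × 299 / sin 141.0°) = √(2933 / 0.6293) = √4660.9 = 68.27 m/s.

68.27 m/s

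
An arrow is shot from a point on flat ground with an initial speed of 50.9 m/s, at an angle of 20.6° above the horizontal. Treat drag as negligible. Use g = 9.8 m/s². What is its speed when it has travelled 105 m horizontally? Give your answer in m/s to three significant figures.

Components: vₓ = 50.90 cos 20.6° = 47.65 m/s, v_y0 = 50.90 sin 20.6° = 17.91 m/s.
Time to reach x = 105 m: t = x/vₓ = 105/47.65 = 2.204 s.
Vertical velocity there: v_y = v_y0 − g t = 17.91 − 9.80 × 2.204 = −3.688 m/s.
Speed: √(vₓ² + v_y²) = √(47.65² + 3.688²) = 47.79 m/s.

47.8 m/s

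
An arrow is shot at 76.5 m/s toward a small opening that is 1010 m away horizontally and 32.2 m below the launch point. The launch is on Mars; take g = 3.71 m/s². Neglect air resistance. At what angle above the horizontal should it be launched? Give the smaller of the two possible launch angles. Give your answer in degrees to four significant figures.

17.81°

Trajectory: y = x tanθ − g x² (1 + tan²θ)/(2v₀²). With x = 1010, y = −32.2, v₀ = 76.5, g = 3.71:
323.3 tan²θ − 1010 tanθ + (291.1) = 0.
tanθ = [1010 ± √(1010² − 4 × 323.3 × (291.1))] / (2 × 323.3) = (1010 ± 802.2) / 646.7, giving tanθ = 0.3213 or 2.802.
θ = 17.81° or 70.36°; the smaller is 17.81°.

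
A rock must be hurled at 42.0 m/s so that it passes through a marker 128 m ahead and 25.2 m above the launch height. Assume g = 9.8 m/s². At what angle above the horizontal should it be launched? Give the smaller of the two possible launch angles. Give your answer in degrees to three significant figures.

37.1°

Trajectory: y = x tanθ − g x² (1 + tan²θ)/(2v₀²). With x = 128, y = 25.2, v₀ = 42.0, g = 9.80:
45.51 tan²θ − 128 tanθ + (70.71) = 0.
tanθ = [128 ± √(128² − 4 × 45.51 × (70.71))] / (2 × 45.51) = (128 ± 59.26) / 91.02, giving tanθ = 0.7552 or 2.057.
θ = 37.06° or 64.08°; the smaller is 37.06°.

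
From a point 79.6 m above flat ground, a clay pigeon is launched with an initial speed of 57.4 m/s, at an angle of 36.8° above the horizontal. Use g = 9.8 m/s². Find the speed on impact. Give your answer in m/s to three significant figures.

69.7 m/s

Components: vₓ = 57.40 cos 36.8° = 45.96 m/s, v_y0 = 57.40 sin 36.8° = 34.38 m/s.
With up positive and y = 0 at the ground: y(t) = 79.6 + (34.38) t − 4.900 t². Setting y = 0 and taking the positive root: t = [34.38 + √(34.38² + 2·9.80·79.6)] / 9.80 = (34.38 + 52.37) / 9.80 = 8.852 s.
Vertical velocity at impact: v_y = v_y0 − g t = 34.38 − 9.80 × 8.852 = −52.37 m/s.
Speed: |v| = √(vₓ² + v_y²) = √(45.96² + 52.37²) = 69.68 m/s.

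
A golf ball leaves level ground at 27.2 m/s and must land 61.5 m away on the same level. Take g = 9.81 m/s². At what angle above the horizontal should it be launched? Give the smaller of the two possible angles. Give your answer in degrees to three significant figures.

27.3°

From R = (v₀²/g) sin 2θ: sin 2θ = 9.81 × 61.5 / 739.84 = 0.8155.
2θ = 54.63° or 180° − 54.63° = 125.4°, so θ = 27.32° or 62.68°.
The smaller angle is 27.32°.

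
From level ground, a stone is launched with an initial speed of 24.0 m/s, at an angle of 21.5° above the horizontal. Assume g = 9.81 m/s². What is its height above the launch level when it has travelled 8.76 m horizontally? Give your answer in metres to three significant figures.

Resolve: vₓ = 24.00 cos 21.5° = 22.33 m/s and v_y0 = 24.00 sin 21.5° = 8.796 m/s.
At x = 8.76 m, t = x/vₓ = 8.76/22.33 = 0.3923 s.
Height: y = v_y0 t − ½ g t² = 8.796 × 0.3923 − 4.905 × 0.3923² = 3.451 − 0.7549 = 2.696 m.

2.70 m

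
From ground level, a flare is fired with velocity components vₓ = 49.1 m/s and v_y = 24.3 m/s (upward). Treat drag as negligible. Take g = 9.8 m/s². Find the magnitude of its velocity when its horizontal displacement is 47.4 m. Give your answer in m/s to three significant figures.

x = vₓ t ⇒ t = 47.4/49.10 = 0.9654 s.
Vertical velocity there: v_y = v_y0 − g t = 24.30 − 9.80 × 0.9654 = 14.84 m/s.
Speed: √(vₓ² + v_y²) = √(49.10² + 14.84²) = 51.29 m/s.

51.3 m/s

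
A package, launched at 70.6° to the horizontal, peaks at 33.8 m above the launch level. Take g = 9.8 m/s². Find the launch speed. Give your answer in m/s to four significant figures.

At the peak v_y = 0, so v_y0 = √(2gH) = √(2 × 9.80 × 33.8) = 25.74 m/s.
v_y0 = v₀ sin θ ⇒ v₀ = 25.74 / sin 70.6° = 27.29 m/s.

27.29 m/s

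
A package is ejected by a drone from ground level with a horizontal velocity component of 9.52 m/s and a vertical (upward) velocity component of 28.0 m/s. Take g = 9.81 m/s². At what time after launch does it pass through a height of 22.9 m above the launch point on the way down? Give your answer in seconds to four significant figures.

Height y(t) = 28.00 t − 4.905 t² = 22.9 gives 4.905 t² − 28.00 t + 22.9 = 0.
t = [28.00 ± √(28.00² − 2·9.81·22.9)] / 9.81 = (28.00 ± 18.29) / 9.81, so t = 0.9893 s or t = 4.719 s.
The descending-branch root is 4.719 s.

4.719 s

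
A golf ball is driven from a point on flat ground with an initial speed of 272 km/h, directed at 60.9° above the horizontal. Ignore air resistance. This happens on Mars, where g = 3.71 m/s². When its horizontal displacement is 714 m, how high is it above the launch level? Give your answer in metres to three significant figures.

582 m

Convert: 272 km/h = 272/3.6 = 75.56 m/s.
Resolve: vₓ = 75.56 cos 60.9° = 36.75 m/s and v_y0 = 75.56 sin 60.9° = 66.02 m/s.
x = vₓ t ⇒ t = 714/36.75 = 19.43 s.
Height: y = v_y0 t − ½ g t² = 66.02 × 19.43 − 1.855 × 19.43² = 1283 − 700.4 = 582.4 m.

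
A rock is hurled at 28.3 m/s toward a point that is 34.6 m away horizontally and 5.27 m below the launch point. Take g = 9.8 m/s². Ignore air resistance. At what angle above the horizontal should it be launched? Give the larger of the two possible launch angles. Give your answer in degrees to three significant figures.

Trajectory: y = x tanθ − g x² (1 + tan²θ)/(2v₀²). With x = 34.6, y = −5.27, v₀ = 28.3, g = 9.80:
7.324 tan²θ − 34.6 tanθ + (2.054) = 0.
tanθ = [34.6 ± √(34.6² − 4 × 7.324 × (2.054))] / (2 × 7.324) = (34.6 ± 33.72) / 14.65, giving tanθ = 0.06014 or 4.664.
θ = 3.442° or 77.90°; the larger is 77.90°.

77.9°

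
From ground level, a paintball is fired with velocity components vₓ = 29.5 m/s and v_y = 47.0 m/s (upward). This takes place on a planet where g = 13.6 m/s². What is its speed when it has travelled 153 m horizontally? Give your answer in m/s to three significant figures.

x = vₓ t ⇒ t = 153/29.50 = 5.186 s.
Vertical velocity there: v_y = v_y0 − g t = 47.00 − 13.6 × 5.186 = −23.54 m/s.
Speed: √(vₓ² + v_y²) = √(29.50² + 23.54²) = 37.74 m/s.

37.7 m/s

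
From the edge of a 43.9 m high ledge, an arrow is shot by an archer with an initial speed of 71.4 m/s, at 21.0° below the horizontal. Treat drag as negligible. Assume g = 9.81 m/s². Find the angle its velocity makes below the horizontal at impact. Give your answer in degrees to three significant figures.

30.3°

Resolve: vₓ = 71.40 cos 21.0° = 66.66 m/s and v_y0 = −25.59 m/s (downward).
With up positive and y = 0 at the ground: y(t) = 43.9 + (−25.59) t − 4.905 t². Setting y = 0 and taking the positive root: t = [−25.59 + √(25.59² + 2·9.81·43.9)] / 9.81 = (−25.59 + 38.94) / 9.81 = 1.361 s.
At impact: v_y = v_y0 − g t = −38.94 m/s; vₓ = 66.66 m/s.
Angle below horizontal: arctan(|v_y|/vₓ) = arctan(38.94/66.66) = 30.29°.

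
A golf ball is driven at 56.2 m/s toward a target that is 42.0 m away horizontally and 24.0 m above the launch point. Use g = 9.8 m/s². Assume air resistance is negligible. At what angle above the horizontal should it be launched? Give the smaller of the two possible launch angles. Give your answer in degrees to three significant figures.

33.6°

Trajectory: y = x tanθ − g x² (1 + tan²θ)/(2v₀²). With x = 42.0, y = 24.0, v₀ = 56.2, g = 9.80:
2.737 tan²θ − 42.0 tanθ + (26.74) = 0.
tanθ = [42.0 ± √(42.0² − 4 × 2.737 × (26.74))] / (2 × 2.737) = (42.0 ± 38.36) / 5.473, giving tanθ = 0.6654 or 14.68.
θ = 33.64° or 86.10°; the smaller is 33.64°.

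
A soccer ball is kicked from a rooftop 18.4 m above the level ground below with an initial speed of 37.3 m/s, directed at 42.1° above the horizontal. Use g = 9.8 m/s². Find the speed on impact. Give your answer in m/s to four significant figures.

Horizontal component vₓ = 37.30 cos 42.1° = 27.68 m/s; vertical v_y0 = 37.30 sin 42.1° = 25.01 m/s.
Vertical motion (up positive, ground at y = 0): 4.900 t² − (25.01) t − 18.4 = 0, so t = (25.01 + √(25.01² + 2·9.80·18.4)) / 9.80 = (25.01 + 31.40) / 9.80 = 5.756 s.
Vertical velocity at impact: v_y = v_y0 − g t = 25.01 − 9.80 × 5.756 = −31.40 m/s.
Speed: |v| = √(vₓ² + v_y²) = √(27.68² + 31.40²) = 41.86 m/s.

41.86 m/s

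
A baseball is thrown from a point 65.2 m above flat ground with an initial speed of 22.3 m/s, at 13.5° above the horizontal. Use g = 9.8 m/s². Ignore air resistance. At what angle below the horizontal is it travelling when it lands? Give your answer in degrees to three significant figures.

Horizontal component vₓ = 22.30 cos 13.5° = 21.68 m/s; vertical v_y0 = 22.30 sin 13.5° = 5.206 m/s.
The projectile lands when y = 65.2 + (5.206) t − ½·9.80·t² = 0. Positive root: t = (5.206 + √(5.206² + 2·9.80·65.2)) / 9.80 = (5.206 + 36.13) / 9.80 = 4.217 s.
At impact: v_y = v_y0 − g t = −36.13 m/s; vₓ = 21.68 m/s.
Angle below horizontal: arctan(|v_y|/vₓ) = arctan(36.13/21.68) = 59.03°.

59.0°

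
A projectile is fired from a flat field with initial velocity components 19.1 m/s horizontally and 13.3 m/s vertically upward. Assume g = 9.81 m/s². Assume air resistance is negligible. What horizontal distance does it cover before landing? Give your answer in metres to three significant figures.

51.8 m

Time aloft: T = 2 v_y0 / g = 2 × 13.30 / 9.81 = 2.712 s.
Range: R = vₓ T = 19.10 × 2.712 = 51.79 m.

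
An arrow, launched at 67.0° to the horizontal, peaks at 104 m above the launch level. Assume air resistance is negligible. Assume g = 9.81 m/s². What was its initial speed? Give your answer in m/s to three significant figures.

At the peak v_y = 0, so v_y0 = √(2gH) = √(2 × 9.81 × 104) = 45.17 m/s.
v_y0 = v₀ sin θ ⇒ v₀ = 45.17 / sin 67.0° = 49.07 m/s.

49.1 m/s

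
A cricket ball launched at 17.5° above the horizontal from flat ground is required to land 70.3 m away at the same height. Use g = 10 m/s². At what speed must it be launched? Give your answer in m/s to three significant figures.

35.0 m/s

Level-ground range: R = v₀² sin(2θ)/g, so v₀ = √(gR / sin 2θ).
v₀ = √(10.0 × 70.3 / sin 35.00°) = √(703.0 / 0.5736) = √1225.6 = 35.01 m/s.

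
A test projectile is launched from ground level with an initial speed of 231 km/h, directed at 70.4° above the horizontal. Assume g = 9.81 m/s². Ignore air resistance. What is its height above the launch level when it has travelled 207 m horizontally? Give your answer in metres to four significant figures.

Convert: 231 km/h = 231/3.6 = 64.17 m/s.
vₓ = 64.17 cos 70.4° = 21.52 m/s; v_y0 = 64.17 sin 70.4° = 60.45 m/s.
Time to reach x = 207 m: t = x/vₓ = 207/21.52 = 9.617 s.
Height: y = v_y0 t − ½ g t² = 60.45 × 9.617 − 4.905 × 9.617² = 581.3 − 453.6 = 127.7 m.

127.7 m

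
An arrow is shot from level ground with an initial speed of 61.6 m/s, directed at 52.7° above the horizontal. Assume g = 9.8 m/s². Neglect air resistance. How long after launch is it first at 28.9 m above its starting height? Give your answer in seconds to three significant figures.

vₓ = 61.60 cos 52.7° = 37.33 m/s; v_y0 = 61.60 sin 52.7° = 49.00 m/s.
Height y(t) = 49.00 t − 4.900 t² = 28.9 gives 4.900 t² − 49.00 t + 28.9 = 0.
Quadratic formula: t = (49.00 ± √1834.7) / 9.80 = (49.00 ± 42.83) / 9.80 → t = 0.6294 s or 9.371 s.
The first (ascending) time is 0.6294 s.

0.629 s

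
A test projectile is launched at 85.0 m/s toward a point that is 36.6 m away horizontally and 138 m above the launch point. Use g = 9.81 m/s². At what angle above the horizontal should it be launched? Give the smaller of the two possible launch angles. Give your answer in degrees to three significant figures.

76.7°

Trajectory: y = x tanθ − g x² (1 + tan²θ)/(2v₀²). With x = 36.6, y = 138, v₀ = 85.0, g = 9.81:
0.9094 tan²θ − 36.6 tanθ + (138.9) = 0.
tanθ = [36.6 ± √(36.6² − 4 × 0.9094 × (138.9))] / (2 × 0.9094) = (36.6 ± 28.88) / 1.819, giving tanθ = 4.243 or 36.00.
θ = 76.74° or 88.41°; the smaller is 76.74°.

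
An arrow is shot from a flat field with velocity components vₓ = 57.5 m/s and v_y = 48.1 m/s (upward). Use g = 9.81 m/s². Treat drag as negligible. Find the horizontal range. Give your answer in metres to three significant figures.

Flight time T = 2 v_y0 / g = 9.806 s.
Horizontal distance R = vₓ T = 57.50 × 9.806 = 563.9 m.

564 m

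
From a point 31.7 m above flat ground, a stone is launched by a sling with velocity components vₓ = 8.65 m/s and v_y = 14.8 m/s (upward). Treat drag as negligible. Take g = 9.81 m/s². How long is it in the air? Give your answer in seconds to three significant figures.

4.46 s

The projectile lands when y = 31.7 + (14.80) t − ½·9.81·t² = 0. Positive root: t = (14.80 + √(14.80² + 2·9.81·31.7)) / 9.81 = (14.80 + 29.00) / 9.81 = 4.465 s.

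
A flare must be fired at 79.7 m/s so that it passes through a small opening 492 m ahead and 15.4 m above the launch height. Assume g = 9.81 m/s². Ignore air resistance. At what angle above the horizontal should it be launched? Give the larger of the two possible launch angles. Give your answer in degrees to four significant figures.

Trajectory: y = x tanθ − g x² (1 + tan²θ)/(2v₀²). With x = 492, y = 15.4, v₀ = 79.7, g = 9.81:
186.9 tan²θ − 492 tanθ + (202.3) = 0.
tanθ = [492 ± √(492² − 4 × 186.9 × (202.3))] / (2 × 186.9) = (492 ± 301.3) / 373.8, giving tanθ = 0.5101 or 2.122.
θ = 27.02° or 64.77°; the larger is 64.77°.

64.77°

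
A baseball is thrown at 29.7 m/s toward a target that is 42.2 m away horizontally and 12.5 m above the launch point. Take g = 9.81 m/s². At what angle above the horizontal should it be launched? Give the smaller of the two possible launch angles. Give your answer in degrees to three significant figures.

Trajectory: y = x tanθ − g x² (1 + tan²θ)/(2v₀²). With x = 42.2, y = 12.5, v₀ = 29.7, g = 9.81:
9.903 tan²θ − 42.2 tanθ + (22.40) = 0.
tanθ = [42.2 ± √(42.2² − 4 × 9.903 × (22.40))] / (2 × 9.903) = (42.2 ± 29.89) / 19.81, giving tanθ = 0.6215 or 3.640.
θ = 31.86° or 74.64°; the smaller is 31.86°.

31.9°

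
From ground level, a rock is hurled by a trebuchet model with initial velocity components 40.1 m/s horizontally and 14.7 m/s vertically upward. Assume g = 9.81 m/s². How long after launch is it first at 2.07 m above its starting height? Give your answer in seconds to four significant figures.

Height y(t) = 14.70 t − 4.905 t² = 2.07 gives 4.905 t² − 14.70 t + 2.07 = 0.
t = [14.70 ± √(14.70² − 2·9.81·2.07)] / 9.81 = (14.70 ± 13.25) / 9.81, so t = 0.1481 s or t = 2.849 s.
The first (ascending) time is 0.1481 s.

0.1481 s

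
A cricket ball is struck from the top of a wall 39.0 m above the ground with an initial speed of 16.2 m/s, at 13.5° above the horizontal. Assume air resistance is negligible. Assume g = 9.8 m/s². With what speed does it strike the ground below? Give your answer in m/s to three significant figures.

32.0 m/s

vₓ = 16.20 cos 13.5° = 15.75 m/s; v_y0 = 16.20 sin 13.5° = 3.782 m/s.
The projectile lands when y = 39.0 + (3.782) t − ½·9.80·t² = 0. Positive root: t = (3.782 + √(3.782² + 2·9.80·39.0)) / 9.80 = (3.782 + 27.91) / 9.80 = 3.233 s.
Vertical velocity at impact: v_y = v_y0 − g t = 3.782 − 9.80 × 3.233 = −27.91 m/s.
Speed: |v| = √(vₓ² + v_y²) = √(15.75² + 27.91²) = 32.04 m/s.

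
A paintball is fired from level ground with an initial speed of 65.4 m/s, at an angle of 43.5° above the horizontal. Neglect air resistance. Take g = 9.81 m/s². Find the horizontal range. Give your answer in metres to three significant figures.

435 m

Resolve: vₓ = 65.40 cos 43.5° = 47.44 m/s and v_y0 = 65.40 sin 43.5° = 45.02 m/s.
Flight time T = 2 v_y0 / g = 9.178 s.
Range: R = vₓ T = 47.44 × 9.178 = 435.4 m.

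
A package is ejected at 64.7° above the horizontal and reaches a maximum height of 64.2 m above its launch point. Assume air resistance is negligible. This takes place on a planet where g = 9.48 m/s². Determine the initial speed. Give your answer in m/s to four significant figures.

At the peak v_y = 0, so v_y0 = √(2gH) = √(2 × 9.48 × 64.2) = 34.89 m/s.
v_y0 = v₀ sin θ ⇒ v₀ = 34.89 / sin 64.7° = 38.59 m/s.

38.59 m/s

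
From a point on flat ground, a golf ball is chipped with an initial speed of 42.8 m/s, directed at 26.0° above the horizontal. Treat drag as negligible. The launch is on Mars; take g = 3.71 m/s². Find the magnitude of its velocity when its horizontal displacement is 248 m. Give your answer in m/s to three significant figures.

Components: vₓ = 42.80 cos 26.0° = 38.47 m/s, v_y0 = 42.80 sin 26.0° = 18.76 m/s.
At x = 248 m, t = x/vₓ = 248/38.47 = 6.447 s.
Vertical velocity there: v_y = v_y0 − g t = 18.76 − 3.71 × 6.447 = −5.156 m/s.
Speed: √(vₓ² + v_y²) = √(38.47² + 5.156²) = 38.81 m/s.

38.8 m/s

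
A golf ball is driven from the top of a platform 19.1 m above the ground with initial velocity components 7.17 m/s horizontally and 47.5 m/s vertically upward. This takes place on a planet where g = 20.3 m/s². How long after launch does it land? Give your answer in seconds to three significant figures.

5.05 s

The projectile lands when y = 19.1 + (47.50) t − ½·20.3·t² = 0. Positive root: t = (47.50 + √(47.50² + 2·20.3·19.1)) / 20.3 = (47.50 + 55.06) / 20.3 = 5.052 s.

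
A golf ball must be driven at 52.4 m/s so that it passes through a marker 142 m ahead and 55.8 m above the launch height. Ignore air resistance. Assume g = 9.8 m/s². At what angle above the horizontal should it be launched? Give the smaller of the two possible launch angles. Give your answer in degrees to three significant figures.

39.2°

Trajectory: y = x tanθ − g x² (1 + tan²θ)/(2v₀²). With x = 142, y = 55.8, v₀ = 52.4, g = 9.80:
35.98 tan²θ − 142 tanθ + (91.78) = 0.
tanθ = [142 ± √(142² − 4 × 35.98 × (91.78))] / (2 × 35.98) = (142 ± 83.38) / 71.97, giving tanθ = 0.8145 or 3.132.
θ = 39.16° or 72.29°; the smaller is 39.16°.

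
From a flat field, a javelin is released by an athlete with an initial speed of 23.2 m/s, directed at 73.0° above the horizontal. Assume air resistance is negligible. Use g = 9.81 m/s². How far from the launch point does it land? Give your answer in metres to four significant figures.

30.68 m

Components: vₓ = 23.20 cos 73.0° = 6.783 m/s, v_y0 = 23.20 sin 73.0° = 22.19 m/s.
Time aloft: T = 2 v_y0 / g = 2 × 22.19 / 9.81 = 4.523 s.
Horizontal distance R = vₓ T = 6.783 × 4.523 = 30.68 m.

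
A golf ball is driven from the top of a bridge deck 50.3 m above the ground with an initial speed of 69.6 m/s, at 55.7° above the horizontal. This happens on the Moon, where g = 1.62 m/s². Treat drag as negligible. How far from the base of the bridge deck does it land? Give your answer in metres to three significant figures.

Horizontal component vₓ = 69.60 cos 55.7° = 39.22 m/s; vertical v_y0 = 69.60 sin 55.7° = 57.50 m/s.
The projectile lands when y = 50.3 + (57.50) t − ½·1.62·t² = 0. Positive root: t = (57.50 + √(57.50² + 2·1.62·50.3)) / 1.62 = (57.50 + 58.90) / 1.62 = 71.85 s.
Horizontal distance: R = vₓ t = 39.22 × 71.85 = 2818 m.

2820 m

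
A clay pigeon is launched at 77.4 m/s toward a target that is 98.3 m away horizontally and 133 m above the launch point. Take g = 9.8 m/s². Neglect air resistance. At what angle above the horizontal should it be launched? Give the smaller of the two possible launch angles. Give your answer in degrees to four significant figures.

58.83°

Trajectory: y = x tanθ − g x² (1 + tan²θ)/(2v₀²). With x = 98.3, y = 133, v₀ = 77.4, g = 9.80:
7.904 tan²θ − 98.3 tanθ + (140.9) = 0.
tanθ = [98.3 ± √(98.3² − 4 × 7.904 × (140.9))] / (2 × 7.904) = (98.3 ± 72.17) / 15.81, giving tanθ = 1.653 or 10.78.
θ = 58.83° or 84.70°; the smaller is 58.83°.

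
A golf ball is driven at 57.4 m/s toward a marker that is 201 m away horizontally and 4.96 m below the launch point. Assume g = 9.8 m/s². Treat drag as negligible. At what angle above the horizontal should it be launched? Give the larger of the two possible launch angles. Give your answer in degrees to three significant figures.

Trajectory: y = x tanθ − g x² (1 + tan²θ)/(2v₀²). With x = 201, y = −4.96, v₀ = 57.4, g = 9.80:
60.08 tan²θ − 201 tanθ + (55.12) = 0.
tanθ = [201 ± √(201² − 4 × 60.08 × (55.12))] / (2 × 60.08) = (201 ± 164.8) / 120.2, giving tanθ = 0.3014 or 3.044.
θ = 16.77° or 71.81°; the larger is 71.81°.

71.8°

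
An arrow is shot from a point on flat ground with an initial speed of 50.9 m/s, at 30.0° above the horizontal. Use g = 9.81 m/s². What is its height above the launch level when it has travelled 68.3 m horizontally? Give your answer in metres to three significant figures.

Resolve: vₓ = 50.90 cos 30.0° = 44.08 m/s and v_y0 = 50.90 sin 30.0° = 25.45 m/s.
x = vₓ t ⇒ t = 68.3/44.08 = 1.549 s.
Height: y = v_y0 t − ½ g t² = 25.45 × 1.549 − 4.905 × 1.549² = 39.43 − 11.78 = 27.66 m.

27.7 m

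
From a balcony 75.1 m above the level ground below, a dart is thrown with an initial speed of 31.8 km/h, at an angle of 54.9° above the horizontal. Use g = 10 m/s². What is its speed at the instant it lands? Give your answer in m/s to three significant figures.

Convert: 31.8 km/h = 31.8/3.6 = 8.833 m/s.
Components: vₓ = 8.833 cos 54.9° = 5.079 m/s, v_y0 = 8.833 sin 54.9° = 7.227 m/s.
The projectile lands when y = 75.1 + (7.227) t − ½·10.0·t² = 0. Positive root: t = (7.227 + √(7.227² + 2·10.0·75.1)) / 10.0 = (7.227 + 39.42) / 10.0 = 4.665 s.
Vertical velocity at impact: v_y = v_y0 − g t = 7.227 − 10.0 × 4.665 = −39.42 m/s.
Speed: |v| = √(vₓ² + v_y²) = √(5.079² + 39.42²) = 39.75 m/s.

39.7 m/s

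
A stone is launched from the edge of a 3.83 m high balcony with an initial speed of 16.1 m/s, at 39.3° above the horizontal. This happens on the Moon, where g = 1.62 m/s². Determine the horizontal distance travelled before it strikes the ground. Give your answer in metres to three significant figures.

161 m

vₓ = 16.10 cos 39.3° = 12.46 m/s; v_y0 = 16.10 sin 39.3° = 10.20 m/s.
Vertical motion (up positive, ground at y = 0): 0.8100 t² − (10.20) t − 3.83 = 0, so t = (10.20 + √(10.20² + 2·1.62·3.83)) / 1.62 = (10.20 + 10.79) / 1.62 = 12.95 s.
Horizontal distance: R = vₓ t = 12.46 × 12.95 = 161.4 m.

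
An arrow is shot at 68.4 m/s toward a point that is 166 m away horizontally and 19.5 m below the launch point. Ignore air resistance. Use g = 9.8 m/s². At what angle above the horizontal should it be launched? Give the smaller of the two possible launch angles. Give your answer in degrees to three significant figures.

3.26°

Trajectory: y = x tanθ − g x² (1 + tan²θ)/(2v₀²). With x = 166, y = −19.5, v₀ = 68.4, g = 9.80:
28.86 tan²θ − 166 tanθ + (9.360) = 0.
tanθ = [166 ± √(166² − 4 × 28.86 × (9.360))] / (2 × 28.86) = (166 ± 162.7) / 57.72, giving tanθ = 0.05695 or 5.695.
θ = 3.260° or 80.04°; the smaller is 3.260°.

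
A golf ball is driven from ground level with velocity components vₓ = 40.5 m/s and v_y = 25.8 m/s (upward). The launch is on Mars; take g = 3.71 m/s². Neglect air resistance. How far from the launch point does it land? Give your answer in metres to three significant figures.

Time aloft: T = 2 v_y0 / g = 2 × 25.80 / 3.71 = 13.91 s.
Horizontal distance R = vₓ T = 40.50 × 13.91 = 563.3 m.

563 m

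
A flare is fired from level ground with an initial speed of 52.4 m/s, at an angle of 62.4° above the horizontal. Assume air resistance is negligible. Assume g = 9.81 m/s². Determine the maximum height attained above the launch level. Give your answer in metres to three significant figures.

vₓ = 52.40 cos 62.4° = 24.28 m/s; v_y0 = 52.40 sin 62.4° = 46.44 m/s.
At the apex v_y = 0, so H = v_y0²/(2g) = 46.44²/19.62 = 109.9 m.

110 m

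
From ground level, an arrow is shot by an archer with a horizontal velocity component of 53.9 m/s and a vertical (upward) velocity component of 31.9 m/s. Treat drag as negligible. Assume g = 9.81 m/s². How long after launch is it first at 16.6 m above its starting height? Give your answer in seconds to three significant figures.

Height y(t) = 31.90 t − 4.905 t² = 16.6 gives 4.905 t² − 31.90 t + 16.6 = 0.
t = [31.90 ± √(31.90² − 2·9.81·16.6)] / 9.81 = (31.90 ± 26.30) / 9.81, so t = 0.5704 s or t = 5.933 s.
The first (ascending) time is 0.5704 s.

0.570 s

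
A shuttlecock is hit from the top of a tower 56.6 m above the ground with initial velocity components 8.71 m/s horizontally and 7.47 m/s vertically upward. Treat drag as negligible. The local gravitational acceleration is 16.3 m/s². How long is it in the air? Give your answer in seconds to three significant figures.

3.13 s

Vertical motion (up positive, ground at y = 0): 8.150 t² − (7.470) t − 56.6 = 0, so t = (7.470 + √(7.470² + 2·16.3·56.6)) / 16.3 = (7.470 + 43.60) / 16.3 = 3.133 s.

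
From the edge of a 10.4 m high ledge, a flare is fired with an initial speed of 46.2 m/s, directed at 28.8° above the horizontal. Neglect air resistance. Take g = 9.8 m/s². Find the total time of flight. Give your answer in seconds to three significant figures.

Resolve: vₓ = 46.20 cos 28.8° = 40.49 m/s and v_y0 = 46.20 sin 28.8° = 22.26 m/s.
Vertical motion (up positive, ground at y = 0): 4.900 t² − (22.26) t − 10.4 = 0, so t = (22.26 + √(22.26² + 2·9.80·10.4)) / 9.80 = (22.26 + 26.44) / 9.80 = 4.969 s.

4.97 s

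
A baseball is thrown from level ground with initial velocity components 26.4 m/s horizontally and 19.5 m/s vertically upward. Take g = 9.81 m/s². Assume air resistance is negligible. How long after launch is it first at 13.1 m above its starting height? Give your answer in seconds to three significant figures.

0.856 s

Height y(t) = 19.50 t − 4.905 t² = 13.1 gives 4.905 t² − 19.50 t + 13.1 = 0.
t = [19.50 ± √(19.50² − 2·9.81·13.1)] / 9.81 = (19.50 ± 11.10) / 9.81, so t = 0.8562 s or t = 3.119 s.
The first (ascending) time is 0.8562 s.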